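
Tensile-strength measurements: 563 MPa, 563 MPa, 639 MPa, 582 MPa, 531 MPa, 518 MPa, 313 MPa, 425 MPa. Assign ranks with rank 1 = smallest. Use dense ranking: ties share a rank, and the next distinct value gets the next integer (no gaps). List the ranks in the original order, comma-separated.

Sorted (ascending): 313, 425, 518, 531, 563, 563, 582, 639
The 2 values of 563 share dense rank 5.
Remaining distinct values take the next consecutive integers.

5, 5, 7, 6, 4, 3, 1, 2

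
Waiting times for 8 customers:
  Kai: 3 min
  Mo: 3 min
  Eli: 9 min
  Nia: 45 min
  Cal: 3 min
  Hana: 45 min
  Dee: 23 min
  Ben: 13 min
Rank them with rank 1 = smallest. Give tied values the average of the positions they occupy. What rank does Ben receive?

Sorted (ascending): 3, 3, 3, 9, 13, 23, 45, 45
The 3 values of 3 occupy positions 1–3 → average rank 2.
The 2 values of 45 occupy positions 7–8 → average rank (7+8)/2 = 7.5.
Ben has value 13 min → rank 5.

5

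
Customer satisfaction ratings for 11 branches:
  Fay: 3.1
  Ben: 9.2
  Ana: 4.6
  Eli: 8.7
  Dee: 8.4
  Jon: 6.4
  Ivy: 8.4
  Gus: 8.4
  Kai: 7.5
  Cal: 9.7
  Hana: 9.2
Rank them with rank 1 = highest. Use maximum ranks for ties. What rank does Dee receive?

7

Sorted (descending): 9.7, 9.2, 9.2, 8.7, 8.4, 8.4, 8.4, 7.5, 6.4, 4.6, 3.1
The 2 values of 9.2 occupy positions 2–3 → each gets rank 3.
The 3 values of 8.4 occupy positions 5–7 → each gets rank 7.
Dee has value 8.4 → rank 7.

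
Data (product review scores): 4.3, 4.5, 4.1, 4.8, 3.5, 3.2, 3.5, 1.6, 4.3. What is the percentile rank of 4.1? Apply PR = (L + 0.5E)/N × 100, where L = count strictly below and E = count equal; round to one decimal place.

50.0

N = 9.
Strictly below 4.1: 4. Equal to 4.1: 1.
PR = (4 + 0.5·1)/9 × 100 = 50.0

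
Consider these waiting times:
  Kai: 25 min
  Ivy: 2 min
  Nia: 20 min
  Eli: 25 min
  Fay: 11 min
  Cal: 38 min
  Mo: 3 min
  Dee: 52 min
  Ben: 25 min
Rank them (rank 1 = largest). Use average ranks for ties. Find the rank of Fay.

7

Sorted (descending): 52, 38, 25, 25, 25, 20, 11, 3, 2
The 3 values of 25 occupy positions 3–5 → average rank 4.
Fay has value 11 min → rank 7.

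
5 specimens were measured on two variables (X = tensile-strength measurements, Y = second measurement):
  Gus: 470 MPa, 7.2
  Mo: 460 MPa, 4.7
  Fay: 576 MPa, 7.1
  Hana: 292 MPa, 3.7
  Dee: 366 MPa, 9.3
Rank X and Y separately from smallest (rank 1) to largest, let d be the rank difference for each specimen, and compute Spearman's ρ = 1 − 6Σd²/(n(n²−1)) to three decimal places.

Ranks of variable 1: 4, 3, 5, 1, 2
Ranks of variable 2: 4, 2, 3, 1, 5
d = r₁ − r₂: 0, 1, 2, 0, -3
d²: 0, 1, 4, 0, 9; Σd² = 14
ρ = 1 − 6·14/(5·24) = 1 − 84/120 = 0.300

0.300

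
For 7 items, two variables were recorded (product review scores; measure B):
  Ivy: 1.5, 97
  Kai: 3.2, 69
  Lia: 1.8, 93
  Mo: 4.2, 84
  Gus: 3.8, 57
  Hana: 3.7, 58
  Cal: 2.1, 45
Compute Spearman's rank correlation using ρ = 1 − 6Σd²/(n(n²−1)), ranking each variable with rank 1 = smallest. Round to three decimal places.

Ranks of variable 1: 1, 4, 2, 7, 6, 5, 3
Ranks of variable 2: 7, 4, 6, 5, 2, 3, 1
d = r₁ − r₂: -6, 0, -4, 2, 4, 2, 2
d²: 36, 0, 16, 4, 16, 4, 4; Σd² = 80
ρ = 1 − 6·80/(7·48) = 1 − 480/336 = -0.429

-0.429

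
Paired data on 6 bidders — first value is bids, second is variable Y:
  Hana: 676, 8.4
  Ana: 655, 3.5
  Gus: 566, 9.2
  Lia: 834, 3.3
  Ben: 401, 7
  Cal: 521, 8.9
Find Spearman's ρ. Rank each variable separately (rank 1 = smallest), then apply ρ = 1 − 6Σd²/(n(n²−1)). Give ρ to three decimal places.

-0.486

Ranks of variable 1: 5, 4, 3, 6, 1, 2
Ranks of variable 2: 4, 2, 6, 1, 3, 5
d = r₁ − r₂: 1, 2, -3, 5, -2, -3
d²: 1, 4, 9, 25, 4, 9; Σd² = 52
ρ = 1 − 6·52/(6·35) = 1 − 312/210 = -0.486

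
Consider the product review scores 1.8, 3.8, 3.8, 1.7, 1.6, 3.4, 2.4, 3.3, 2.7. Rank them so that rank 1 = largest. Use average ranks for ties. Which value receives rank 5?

2.7

Sorted (descending): 3.8, 3.8, 3.4, 3.3, 2.7, 2.4, 1.8, 1.7, 1.6
The 2 values of 3.8 occupy positions 1–2 → average rank (1+2)/2 = 1.5.
Rank 5 → value 2.7.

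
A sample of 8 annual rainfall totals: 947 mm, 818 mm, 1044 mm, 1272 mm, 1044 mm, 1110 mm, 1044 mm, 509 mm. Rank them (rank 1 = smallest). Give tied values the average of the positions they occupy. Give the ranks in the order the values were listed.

3, 2, 5, 8, 5, 7, 5, 1

Sorted (ascending): 509, 818, 947, 1044, 1044, 1044, 1110, 1272
The 3 values of 1044 occupy positions 4–6 → average rank 5.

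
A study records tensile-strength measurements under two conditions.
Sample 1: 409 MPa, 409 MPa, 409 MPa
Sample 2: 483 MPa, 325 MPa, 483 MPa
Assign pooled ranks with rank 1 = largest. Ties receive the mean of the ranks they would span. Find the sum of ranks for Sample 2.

Sorted (descending): 483, 483, 409, 409, 409, 325
The 2 values of 483 occupy positions 1–2 → average rank (1+2)/2 = 1.5.
The 3 values of 409 occupy positions 3–5 → average rank 4.
Sample 2 values → pooled ranks: 483→1.5, 325→6, 483→1.5
Rank sum = 1.5 + 6 + 1.5 = 9

9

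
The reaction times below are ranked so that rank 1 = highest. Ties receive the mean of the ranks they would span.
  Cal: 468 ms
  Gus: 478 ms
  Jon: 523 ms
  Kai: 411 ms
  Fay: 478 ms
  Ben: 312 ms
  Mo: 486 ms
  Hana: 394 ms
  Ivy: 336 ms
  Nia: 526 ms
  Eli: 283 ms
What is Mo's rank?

Sorted (descending): 526, 523, 486, 478, 478, 468, 411, 394, 336, 312, 283
The 2 values of 478 occupy positions 4–5 → average rank (4+5)/2 = 4.5.
Mo has value 486 ms → rank 3.

3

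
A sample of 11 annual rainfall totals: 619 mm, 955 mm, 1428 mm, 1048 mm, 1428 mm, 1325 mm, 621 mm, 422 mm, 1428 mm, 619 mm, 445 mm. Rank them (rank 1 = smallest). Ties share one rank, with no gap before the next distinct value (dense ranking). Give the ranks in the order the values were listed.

3, 5, 8, 6, 8, 7, 4, 1, 8, 3, 2

Sorted (ascending): 422, 445, 619, 619, 621, 955, 1048, 1325, 1428, 1428, 1428
The 2 values of 619 share dense rank 3.
The 3 values of 1428 share dense rank 8.
Remaining distinct values take the next consecutive integers.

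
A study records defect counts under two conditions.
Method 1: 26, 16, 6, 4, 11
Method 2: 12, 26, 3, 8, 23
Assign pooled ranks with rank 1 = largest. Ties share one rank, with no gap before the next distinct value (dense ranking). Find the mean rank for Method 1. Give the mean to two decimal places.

4.80

Sorted (descending): 26, 26, 23, 16, 12, 11, 8, 6, 4, 3
The 2 values of 26 share dense rank 1.
Remaining distinct values take the next consecutive integers.
Method 1 values → pooled ranks: 26→1, 16→3, 6→7, 4→8, 11→5
Mean rank = (1 + 3 + 7 + 8 + 5) / 5 = 4.80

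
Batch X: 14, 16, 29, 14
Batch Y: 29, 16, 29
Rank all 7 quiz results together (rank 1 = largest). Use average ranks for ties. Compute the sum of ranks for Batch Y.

Sorted (descending): 29, 29, 29, 16, 16, 14, 14
The 3 values of 29 occupy positions 1–3 → average rank 2.
The 2 values of 16 occupy positions 4–5 → average rank (4+5)/2 = 4.5.
The 2 values of 14 occupy positions 6–7 → average rank (6+7)/2 = 6.5.
Batch Y values → pooled ranks: 29→2, 16→4.5, 29→2
Rank sum = 2 + 4.5 + 2 = 8.5

8.5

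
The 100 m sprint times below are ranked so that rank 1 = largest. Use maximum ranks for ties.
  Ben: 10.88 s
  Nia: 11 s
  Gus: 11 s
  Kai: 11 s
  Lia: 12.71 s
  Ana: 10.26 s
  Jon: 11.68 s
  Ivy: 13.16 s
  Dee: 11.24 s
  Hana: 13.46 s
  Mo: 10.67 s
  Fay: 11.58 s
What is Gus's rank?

9

Sorted (descending): 13.46, 13.16, 12.71, 11.68, 11.58, 11.24, 11, 11, 11, 10.88, 10.67, 10.26
The 3 values of 11 occupy positions 7–9 → each gets rank 9.
Gus has value 11 s → rank 9.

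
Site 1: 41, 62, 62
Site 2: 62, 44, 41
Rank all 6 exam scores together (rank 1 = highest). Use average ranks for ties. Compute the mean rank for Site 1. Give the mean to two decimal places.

Sorted (descending): 62, 62, 62, 44, 41, 41
The 3 values of 62 occupy positions 1–3 → average rank 2.
The 2 values of 41 occupy positions 5–6 → average rank (5+6)/2 = 5.5.
Site 1 values → pooled ranks: 41→5.5, 62→2, 62→2
Mean rank = (5.5 + 2 + 2) / 3 = 3.17

3.17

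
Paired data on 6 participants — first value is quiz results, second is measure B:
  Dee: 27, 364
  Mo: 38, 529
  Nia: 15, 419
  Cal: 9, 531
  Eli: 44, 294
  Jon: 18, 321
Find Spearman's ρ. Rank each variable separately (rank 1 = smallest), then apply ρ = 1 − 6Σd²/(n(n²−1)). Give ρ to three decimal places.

Ranks of variable 1: 4, 5, 2, 1, 6, 3
Ranks of variable 2: 3, 5, 4, 6, 1, 2
d = r₁ − r₂: 1, 0, -2, -5, 5, 1
d²: 1, 0, 4, 25, 25, 1; Σd² = 56
ρ = 1 − 6·56/(6·35) = 1 − 336/210 = -0.600

-0.600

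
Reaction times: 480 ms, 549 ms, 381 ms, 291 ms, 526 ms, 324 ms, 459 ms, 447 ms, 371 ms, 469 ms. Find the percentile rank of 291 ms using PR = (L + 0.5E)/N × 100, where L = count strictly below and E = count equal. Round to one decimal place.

5.0

N = 10.
Strictly below 291: 0. Equal to 291: 1.
PR = (0 + 0.5·1)/10 × 100 = 5.0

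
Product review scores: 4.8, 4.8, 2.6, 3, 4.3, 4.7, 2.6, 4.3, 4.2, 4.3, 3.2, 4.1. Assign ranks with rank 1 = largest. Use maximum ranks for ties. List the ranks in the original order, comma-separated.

Sorted (descending): 4.8, 4.8, 4.7, 4.3, 4.3, 4.3, 4.2, 4.1, 3.2, 3, 2.6, 2.6
The 2 values of 4.8 occupy positions 1–2 → each gets rank 2.
The 3 values of 4.3 occupy positions 4–6 → each gets rank 6.
The 2 values of 2.6 occupy positions 11–12 → each gets rank 12.

2, 2, 12, 10, 6, 3, 12, 6, 7, 6, 9, 8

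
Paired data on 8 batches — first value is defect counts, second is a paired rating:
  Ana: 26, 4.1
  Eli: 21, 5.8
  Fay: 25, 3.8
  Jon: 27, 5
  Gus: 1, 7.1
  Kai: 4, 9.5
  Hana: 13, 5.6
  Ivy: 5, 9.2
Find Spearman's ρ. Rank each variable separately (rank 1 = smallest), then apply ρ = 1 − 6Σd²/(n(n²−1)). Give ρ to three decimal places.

-0.810

Ranks of variable 1: 7, 5, 6, 8, 1, 2, 4, 3
Ranks of variable 2: 2, 5, 1, 3, 6, 8, 4, 7
d = r₁ − r₂: 5, 0, 5, 5, -5, -6, 0, -4
d²: 25, 0, 25, 25, 25, 36, 0, 16; Σd² = 152
ρ = 1 − 6·152/(8·63) = 1 − 912/504 = -0.810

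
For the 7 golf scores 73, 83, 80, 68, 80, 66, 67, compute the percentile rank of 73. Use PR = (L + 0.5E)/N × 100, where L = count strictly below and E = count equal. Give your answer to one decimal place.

N = 7.
Strictly below 73: 3. Equal to 73: 1.
PR = (3 + 0.5·1)/7 × 100 = 50.0

50.0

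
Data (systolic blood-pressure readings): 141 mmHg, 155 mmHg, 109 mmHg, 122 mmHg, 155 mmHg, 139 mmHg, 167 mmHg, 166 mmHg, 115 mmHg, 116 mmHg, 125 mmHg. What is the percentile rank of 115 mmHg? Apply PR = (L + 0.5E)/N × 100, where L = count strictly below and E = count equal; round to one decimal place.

N = 11.
Strictly below 115: 1. Equal to 115: 1.
PR = (1 + 0.5·1)/11 × 100 = 13.6

13.6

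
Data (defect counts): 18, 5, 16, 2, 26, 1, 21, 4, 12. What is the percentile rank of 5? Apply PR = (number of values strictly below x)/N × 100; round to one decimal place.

N = 9.
Strictly below 5: 3. Equal to 5: 1.
PR = 3/9 × 100 = 33.3

33.3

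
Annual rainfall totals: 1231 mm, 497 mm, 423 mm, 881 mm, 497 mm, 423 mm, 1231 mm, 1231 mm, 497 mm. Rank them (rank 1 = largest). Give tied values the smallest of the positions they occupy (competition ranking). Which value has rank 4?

Sorted (descending): 1231, 1231, 1231, 881, 497, 497, 497, 423, 423
The 3 values of 1231 occupy positions 1–3 → each gets rank 1.
The 3 values of 497 occupy positions 5–7 → each gets rank 5.
The 2 values of 423 occupy positions 8–9 → each gets rank 8.
Rank 4 → value 881.

881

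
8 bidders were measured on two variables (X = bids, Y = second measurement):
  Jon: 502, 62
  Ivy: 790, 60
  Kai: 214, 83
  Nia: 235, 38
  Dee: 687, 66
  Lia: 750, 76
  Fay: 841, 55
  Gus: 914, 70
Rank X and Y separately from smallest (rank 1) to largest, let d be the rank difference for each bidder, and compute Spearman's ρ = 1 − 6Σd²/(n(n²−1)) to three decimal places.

Ranks of variable 1: 3, 6, 1, 2, 4, 5, 7, 8
Ranks of variable 2: 4, 3, 8, 1, 5, 7, 2, 6
d = r₁ − r₂: -1, 3, -7, 1, -1, -2, 5, 2
d²: 1, 9, 49, 1, 1, 4, 25, 4; Σd² = 94
ρ = 1 − 6·94/(8·63) = 1 − 564/504 = -0.119

-0.119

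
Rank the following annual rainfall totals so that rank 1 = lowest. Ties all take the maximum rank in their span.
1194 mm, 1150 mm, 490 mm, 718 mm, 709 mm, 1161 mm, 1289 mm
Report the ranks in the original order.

6, 4, 1, 3, 2, 5, 7

Sorted (ascending): 490, 709, 718, 1150, 1161, 1194, 1289
No ties — each value takes its position as its rank.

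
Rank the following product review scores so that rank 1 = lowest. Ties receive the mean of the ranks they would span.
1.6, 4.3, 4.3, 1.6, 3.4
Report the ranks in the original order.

1.5, 4.5, 4.5, 1.5, 3

Sorted (ascending): 1.6, 1.6, 3.4, 4.3, 4.3
The 2 values of 1.6 occupy positions 1–2 → average rank (1+2)/2 = 1.5.
The 2 values of 4.3 occupy positions 4–5 → average rank (4+5)/2 = 4.5.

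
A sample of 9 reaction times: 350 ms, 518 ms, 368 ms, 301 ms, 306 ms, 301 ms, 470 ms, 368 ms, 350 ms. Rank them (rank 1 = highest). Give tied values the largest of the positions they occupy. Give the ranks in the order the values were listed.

Sorted (descending): 518, 470, 368, 368, 350, 350, 306, 301, 301
The 2 values of 368 occupy positions 3–4 → each gets rank 4.
The 2 values of 350 occupy positions 5–6 → each gets rank 6.
The 2 values of 301 occupy positions 8–9 → each gets rank 9.

6, 1, 4, 9, 7, 9, 2, 4, 6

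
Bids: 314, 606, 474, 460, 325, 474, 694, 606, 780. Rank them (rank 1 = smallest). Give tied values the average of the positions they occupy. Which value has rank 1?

314

Sorted (ascending): 314, 325, 460, 474, 474, 606, 606, 694, 780
The 2 values of 474 occupy positions 4–5 → average rank (4+5)/2 = 4.5.
The 2 values of 606 occupy positions 6–7 → average rank (6+7)/2 = 6.5.
Rank 1 → value 314.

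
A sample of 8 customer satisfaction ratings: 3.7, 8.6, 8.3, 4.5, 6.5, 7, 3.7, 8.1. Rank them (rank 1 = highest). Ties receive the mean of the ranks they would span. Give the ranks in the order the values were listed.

7.5, 1, 2, 6, 5, 4, 7.5, 3

Sorted (descending): 8.6, 8.3, 8.1, 7, 6.5, 4.5, 3.7, 3.7
The 2 values of 3.7 occupy positions 7–8 → average rank (7+8)/2 = 7.5.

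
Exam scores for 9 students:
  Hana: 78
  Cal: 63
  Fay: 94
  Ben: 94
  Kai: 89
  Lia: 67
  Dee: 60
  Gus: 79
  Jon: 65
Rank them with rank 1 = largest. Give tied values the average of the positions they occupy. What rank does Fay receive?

1.5

Sorted (descending): 94, 94, 89, 79, 78, 67, 65, 63, 60
The 2 values of 94 occupy positions 1–2 → average rank (1+2)/2 = 1.5.
Fay has value 94 → rank 1.5.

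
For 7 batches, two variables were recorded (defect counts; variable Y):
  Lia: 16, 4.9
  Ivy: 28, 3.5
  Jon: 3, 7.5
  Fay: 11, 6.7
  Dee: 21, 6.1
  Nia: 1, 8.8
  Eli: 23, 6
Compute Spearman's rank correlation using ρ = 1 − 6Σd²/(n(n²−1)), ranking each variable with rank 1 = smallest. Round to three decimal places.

-0.893

Ranks of variable 1: 4, 7, 2, 3, 5, 1, 6
Ranks of variable 2: 2, 1, 6, 5, 4, 7, 3
d = r₁ − r₂: 2, 6, -4, -2, 1, -6, 3
d²: 4, 36, 16, 4, 1, 36, 9; Σd² = 106
ρ = 1 − 6·106/(7·48) = 1 − 636/336 = -0.893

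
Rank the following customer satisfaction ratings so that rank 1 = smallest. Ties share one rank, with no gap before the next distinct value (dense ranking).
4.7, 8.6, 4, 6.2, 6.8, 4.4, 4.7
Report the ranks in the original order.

3, 6, 1, 4, 5, 2, 3

Sorted (ascending): 4, 4.4, 4.7, 4.7, 6.2, 6.8, 8.6
The 2 values of 4.7 share dense rank 3.
Remaining distinct values take the next consecutive integers.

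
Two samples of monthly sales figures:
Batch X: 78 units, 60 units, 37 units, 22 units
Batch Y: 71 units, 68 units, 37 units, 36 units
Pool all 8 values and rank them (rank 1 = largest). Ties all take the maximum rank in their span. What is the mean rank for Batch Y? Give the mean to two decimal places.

Sorted (descending): 78, 71, 68, 60, 37, 37, 36, 22
The 2 values of 37 occupy positions 5–6 → each gets rank 6.
Batch Y values → pooled ranks: 71→2, 68→3, 37→6, 36→7
Mean rank = (2 + 3 + 6 + 7) / 4 = 4.50

4.50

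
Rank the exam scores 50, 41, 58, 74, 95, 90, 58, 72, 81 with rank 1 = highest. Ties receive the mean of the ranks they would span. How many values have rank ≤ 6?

Sorted (descending): 95, 90, 81, 74, 72, 58, 58, 50, 41
The 2 values of 58 occupy positions 6–7 → average rank (6+7)/2 = 6.5.
Ranks ≤ 6: {1, 2, 3, 4, 5} → 5 values.

5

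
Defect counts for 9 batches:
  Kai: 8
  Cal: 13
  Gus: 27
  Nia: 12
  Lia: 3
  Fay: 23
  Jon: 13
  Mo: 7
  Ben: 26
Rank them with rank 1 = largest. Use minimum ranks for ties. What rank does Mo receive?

8

Sorted (descending): 27, 26, 23, 13, 13, 12, 8, 7, 3
The 2 values of 13 occupy positions 4–5 → each gets rank 4.
Mo has value 7 → rank 8.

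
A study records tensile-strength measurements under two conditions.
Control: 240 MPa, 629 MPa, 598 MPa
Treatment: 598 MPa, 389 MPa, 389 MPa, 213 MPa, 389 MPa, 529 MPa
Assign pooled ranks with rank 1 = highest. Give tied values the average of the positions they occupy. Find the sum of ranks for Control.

Sorted (descending): 629, 598, 598, 529, 389, 389, 389, 240, 213
The 2 values of 598 occupy positions 2–3 → average rank (2+3)/2 = 2.5.
The 3 values of 389 occupy positions 5–7 → average rank 6.
Control values → pooled ranks: 240→8, 629→1, 598→2.5
Rank sum = 8 + 1 + 2.5 = 11.5

11.5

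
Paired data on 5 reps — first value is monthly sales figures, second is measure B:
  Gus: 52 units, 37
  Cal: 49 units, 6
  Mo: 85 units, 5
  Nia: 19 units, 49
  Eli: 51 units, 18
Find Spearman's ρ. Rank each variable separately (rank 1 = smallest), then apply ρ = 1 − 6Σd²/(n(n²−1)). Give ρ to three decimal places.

Ranks of variable 1: 4, 2, 5, 1, 3
Ranks of variable 2: 4, 2, 1, 5, 3
d = r₁ − r₂: 0, 0, 4, -4, 0
d²: 0, 0, 16, 16, 0; Σd² = 32
ρ = 1 − 6·32/(5·24) = 1 − 192/120 = -0.600

-0.600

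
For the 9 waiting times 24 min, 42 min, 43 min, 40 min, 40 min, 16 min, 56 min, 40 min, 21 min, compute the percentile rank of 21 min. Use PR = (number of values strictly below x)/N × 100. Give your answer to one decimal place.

N = 9.
Strictly below 21: 1. Equal to 21: 1.
PR = 1/9 × 100 = 11.1

11.1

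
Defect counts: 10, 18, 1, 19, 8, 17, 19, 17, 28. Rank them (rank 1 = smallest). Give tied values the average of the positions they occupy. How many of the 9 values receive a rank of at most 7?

Sorted (ascending): 1, 8, 10, 17, 17, 18, 19, 19, 28
The 2 values of 17 occupy positions 4–5 → average rank (4+5)/2 = 4.5.
The 2 values of 19 occupy positions 7–8 → average rank (7+8)/2 = 7.5.
Ranks ≤ 7: {1, 2, 3, 4.5, 4.5, 6} → 6 values.

6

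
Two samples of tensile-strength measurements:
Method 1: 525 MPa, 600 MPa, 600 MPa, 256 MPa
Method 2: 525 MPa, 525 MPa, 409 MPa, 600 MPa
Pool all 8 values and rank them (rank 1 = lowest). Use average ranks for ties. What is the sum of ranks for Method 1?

19

Sorted (ascending): 256, 409, 525, 525, 525, 600, 600, 600
The 3 values of 525 occupy positions 3–5 → average rank 4.
The 3 values of 600 occupy positions 6–8 → average rank 7.
Method 1 values → pooled ranks: 525→4, 600→7, 600→7, 256→1
Rank sum = 4 + 7 + 7 + 1 = 19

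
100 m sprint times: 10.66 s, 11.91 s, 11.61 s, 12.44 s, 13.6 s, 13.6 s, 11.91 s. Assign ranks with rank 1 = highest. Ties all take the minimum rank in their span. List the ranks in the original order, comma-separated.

Sorted (descending): 13.6, 13.6, 12.44, 11.91, 11.91, 11.61, 10.66
The 2 values of 13.6 occupy positions 1–2 → each gets rank 1.
The 2 values of 11.91 occupy positions 4–5 → each gets rank 4.

7, 4, 6, 3, 1, 1, 4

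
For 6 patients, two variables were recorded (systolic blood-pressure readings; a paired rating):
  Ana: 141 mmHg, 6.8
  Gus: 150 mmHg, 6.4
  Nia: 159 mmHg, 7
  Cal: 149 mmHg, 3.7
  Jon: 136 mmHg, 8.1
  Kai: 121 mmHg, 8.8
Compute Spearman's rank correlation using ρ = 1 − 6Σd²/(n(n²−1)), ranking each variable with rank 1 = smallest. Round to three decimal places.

-0.600

Ranks of variable 1: 3, 5, 6, 4, 2, 1
Ranks of variable 2: 3, 2, 4, 1, 5, 6
d = r₁ − r₂: 0, 3, 2, 3, -3, -5
d²: 0, 9, 4, 9, 9, 25; Σd² = 56
ρ = 1 − 6·56/(6·35) = 1 − 336/210 = -0.600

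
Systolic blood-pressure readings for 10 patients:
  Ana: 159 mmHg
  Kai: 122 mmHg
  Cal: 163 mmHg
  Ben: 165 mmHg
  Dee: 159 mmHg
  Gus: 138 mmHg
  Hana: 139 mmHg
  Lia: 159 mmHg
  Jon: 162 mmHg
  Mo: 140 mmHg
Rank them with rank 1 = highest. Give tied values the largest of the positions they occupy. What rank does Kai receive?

10

Sorted (descending): 165, 163, 162, 159, 159, 159, 140, 139, 138, 122
The 3 values of 159 occupy positions 4–6 → each gets rank 6.
Kai has value 122 mmHg → rank 10.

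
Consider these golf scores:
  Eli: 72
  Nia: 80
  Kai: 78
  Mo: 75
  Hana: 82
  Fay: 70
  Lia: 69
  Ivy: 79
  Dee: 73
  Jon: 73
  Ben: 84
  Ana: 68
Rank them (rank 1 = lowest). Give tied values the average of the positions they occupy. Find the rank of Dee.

5.5

Sorted (ascending): 68, 69, 70, 72, 73, 73, 75, 78, 79, 80, 82, 84
The 2 values of 73 occupy positions 5–6 → average rank (5+6)/2 = 5.5.
Dee has value 73 → rank 5.5.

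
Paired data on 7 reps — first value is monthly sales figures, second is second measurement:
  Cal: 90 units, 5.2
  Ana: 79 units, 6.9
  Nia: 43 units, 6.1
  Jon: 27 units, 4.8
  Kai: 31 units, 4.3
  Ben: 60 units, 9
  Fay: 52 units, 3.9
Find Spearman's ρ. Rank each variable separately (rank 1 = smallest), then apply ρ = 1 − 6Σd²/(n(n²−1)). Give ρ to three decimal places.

Ranks of variable 1: 7, 6, 3, 1, 2, 5, 4
Ranks of variable 2: 4, 6, 5, 3, 2, 7, 1
d = r₁ − r₂: 3, 0, -2, -2, 0, -2, 3
d²: 9, 0, 4, 4, 0, 4, 9; Σd² = 30
ρ = 1 − 6·30/(7·48) = 1 − 180/336 = 0.464

0.464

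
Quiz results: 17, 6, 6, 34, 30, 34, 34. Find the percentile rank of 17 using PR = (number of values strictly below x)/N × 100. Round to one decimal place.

28.6

N = 7.
Strictly below 17: 2. Equal to 17: 1.
PR = 2/7 × 100 = 28.6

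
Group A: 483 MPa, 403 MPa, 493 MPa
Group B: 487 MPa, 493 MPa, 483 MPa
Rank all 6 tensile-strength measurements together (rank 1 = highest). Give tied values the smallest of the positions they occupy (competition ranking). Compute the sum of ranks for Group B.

8

Sorted (descending): 493, 493, 487, 483, 483, 403
The 2 values of 493 occupy positions 1–2 → each gets rank 1.
The 2 values of 483 occupy positions 4–5 → each gets rank 4.
Group B values → pooled ranks: 487→3, 493→1, 483→4
Rank sum = 3 + 1 + 4 = 8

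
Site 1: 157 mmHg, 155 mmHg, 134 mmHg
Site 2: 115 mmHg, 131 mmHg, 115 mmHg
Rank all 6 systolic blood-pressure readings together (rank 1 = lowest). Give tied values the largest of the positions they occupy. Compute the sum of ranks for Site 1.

Sorted (ascending): 115, 115, 131, 134, 155, 157
The 2 values of 115 occupy positions 1–2 → each gets rank 2.
Site 1 values → pooled ranks: 157→6, 155→5, 134→4
Rank sum = 6 + 5 + 4 = 15

15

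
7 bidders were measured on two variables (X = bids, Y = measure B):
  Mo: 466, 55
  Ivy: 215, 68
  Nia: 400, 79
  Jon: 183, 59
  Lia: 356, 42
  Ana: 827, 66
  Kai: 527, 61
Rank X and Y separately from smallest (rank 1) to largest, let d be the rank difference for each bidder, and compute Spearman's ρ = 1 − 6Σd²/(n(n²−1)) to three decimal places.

Ranks of variable 1: 5, 2, 4, 1, 3, 7, 6
Ranks of variable 2: 2, 6, 7, 3, 1, 5, 4
d = r₁ − r₂: 3, -4, -3, -2, 2, 2, 2
d²: 9, 16, 9, 4, 4, 4, 4; Σd² = 50
ρ = 1 − 6·50/(7·48) = 1 − 300/336 = 0.107

0.107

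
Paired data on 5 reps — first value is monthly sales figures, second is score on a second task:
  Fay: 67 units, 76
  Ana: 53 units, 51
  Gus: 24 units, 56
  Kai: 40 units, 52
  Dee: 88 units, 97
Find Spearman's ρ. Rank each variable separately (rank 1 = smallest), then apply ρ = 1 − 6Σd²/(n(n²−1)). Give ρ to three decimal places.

Ranks of variable 1: 4, 3, 1, 2, 5
Ranks of variable 2: 4, 1, 3, 2, 5
d = r₁ − r₂: 0, 2, -2, 0, 0
d²: 0, 4, 4, 0, 0; Σd² = 8
ρ = 1 − 6·8/(5·24) = 1 − 48/120 = 0.600

0.600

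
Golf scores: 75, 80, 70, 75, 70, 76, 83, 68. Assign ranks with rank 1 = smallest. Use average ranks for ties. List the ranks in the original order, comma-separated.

4.5, 7, 2.5, 4.5, 2.5, 6, 8, 1

Sorted (ascending): 68, 70, 70, 75, 75, 76, 80, 83
The 2 values of 70 occupy positions 2–3 → average rank (2+3)/2 = 2.5.
The 2 values of 75 occupy positions 4–5 → average rank (4+5)/2 = 4.5.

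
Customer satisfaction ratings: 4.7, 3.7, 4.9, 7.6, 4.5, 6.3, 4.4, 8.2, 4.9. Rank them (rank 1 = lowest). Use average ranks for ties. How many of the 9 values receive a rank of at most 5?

Sorted (ascending): 3.7, 4.4, 4.5, 4.7, 4.9, 4.9, 6.3, 7.6, 8.2
The 2 values of 4.9 occupy positions 5–6 → average rank (5+6)/2 = 5.5.
Ranks ≤ 5: {1, 2, 3, 4} → 4 values.

4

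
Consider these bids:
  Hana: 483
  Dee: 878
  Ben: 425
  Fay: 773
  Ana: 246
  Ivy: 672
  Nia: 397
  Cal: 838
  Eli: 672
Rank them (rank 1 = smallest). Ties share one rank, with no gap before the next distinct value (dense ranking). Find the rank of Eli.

5

Sorted (ascending): 246, 397, 425, 483, 672, 672, 773, 838, 878
The 2 values of 672 share dense rank 5.
Remaining distinct values take the next consecutive integers.
Eli has value 672 → rank 5.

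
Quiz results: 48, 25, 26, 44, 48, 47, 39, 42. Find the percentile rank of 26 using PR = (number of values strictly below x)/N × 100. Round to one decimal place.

12.5

N = 8.
Strictly below 26: 1. Equal to 26: 1.
PR = 1/8 × 100 = 12.5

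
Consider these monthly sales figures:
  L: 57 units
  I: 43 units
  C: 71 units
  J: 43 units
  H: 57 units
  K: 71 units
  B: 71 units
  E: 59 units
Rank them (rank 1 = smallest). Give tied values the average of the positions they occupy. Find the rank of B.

Sorted (ascending): 43, 43, 57, 57, 59, 71, 71, 71
The 2 values of 43 occupy positions 1–2 → average rank (1+2)/2 = 1.5.
The 2 values of 57 occupy positions 3–4 → average rank (3+4)/2 = 3.5.
The 3 values of 71 occupy positions 6–8 → average rank 7.
B has value 71 units → rank 7.

7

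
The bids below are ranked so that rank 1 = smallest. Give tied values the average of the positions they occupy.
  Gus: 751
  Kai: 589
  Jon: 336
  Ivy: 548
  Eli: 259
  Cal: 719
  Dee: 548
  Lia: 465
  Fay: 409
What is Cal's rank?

8

Sorted (ascending): 259, 336, 409, 465, 548, 548, 589, 719, 751
The 2 values of 548 occupy positions 5–6 → average rank (5+6)/2 = 5.5.
Cal has value 719 → rank 8.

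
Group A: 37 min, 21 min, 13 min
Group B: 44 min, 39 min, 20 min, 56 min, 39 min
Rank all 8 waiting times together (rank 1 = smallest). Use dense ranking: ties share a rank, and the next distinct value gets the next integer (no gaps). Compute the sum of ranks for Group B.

Sorted (ascending): 13, 20, 21, 37, 39, 39, 44, 56
The 2 values of 39 share dense rank 5.
Remaining distinct values take the next consecutive integers.
Group B values → pooled ranks: 44→6, 39→5, 20→2, 56→7, 39→5
Rank sum = 6 + 5 + 2 + 7 + 5 = 25

25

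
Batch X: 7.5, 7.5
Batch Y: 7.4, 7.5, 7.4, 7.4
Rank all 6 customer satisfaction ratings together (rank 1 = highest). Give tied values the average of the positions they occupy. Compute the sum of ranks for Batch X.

Sorted (descending): 7.5, 7.5, 7.5, 7.4, 7.4, 7.4
The 3 values of 7.5 occupy positions 1–3 → average rank 2.
The 3 values of 7.4 occupy positions 4–6 → average rank 5.
Batch X values → pooled ranks: 7.5→2, 7.5→2
Rank sum = 2 + 2 = 4

4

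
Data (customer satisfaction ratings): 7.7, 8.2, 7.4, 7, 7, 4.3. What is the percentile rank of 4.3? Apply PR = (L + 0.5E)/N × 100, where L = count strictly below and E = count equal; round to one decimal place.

8.3

N = 6.
Strictly below 4.3: 0. Equal to 4.3: 1.
PR = (0 + 0.5·1)/6 × 100 = 8.3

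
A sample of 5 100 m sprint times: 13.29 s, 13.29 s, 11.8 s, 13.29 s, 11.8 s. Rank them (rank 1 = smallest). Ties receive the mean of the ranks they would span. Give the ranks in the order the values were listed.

Sorted (ascending): 11.8, 11.8, 13.29, 13.29, 13.29
The 2 values of 11.8 occupy positions 1–2 → average rank (1+2)/2 = 1.5.
The 3 values of 13.29 occupy positions 3–5 → average rank 4.

4, 4, 1.5, 4, 1.5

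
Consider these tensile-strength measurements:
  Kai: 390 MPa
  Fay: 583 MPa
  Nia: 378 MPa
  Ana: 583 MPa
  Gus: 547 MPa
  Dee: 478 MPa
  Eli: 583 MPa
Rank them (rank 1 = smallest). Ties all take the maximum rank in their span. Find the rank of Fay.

7

Sorted (ascending): 378, 390, 478, 547, 583, 583, 583
The 3 values of 583 occupy positions 5–7 → each gets rank 7.
Fay has value 583 MPa → rank 7.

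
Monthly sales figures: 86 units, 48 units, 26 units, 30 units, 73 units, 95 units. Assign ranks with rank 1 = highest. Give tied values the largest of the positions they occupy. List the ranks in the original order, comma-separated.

2, 4, 6, 5, 3, 1

Sorted (descending): 95, 86, 73, 48, 30, 26
No ties — each value takes its position as its rank.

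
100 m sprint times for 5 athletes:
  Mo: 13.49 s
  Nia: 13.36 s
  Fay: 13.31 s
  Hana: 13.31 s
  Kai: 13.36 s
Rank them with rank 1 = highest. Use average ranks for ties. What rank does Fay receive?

4.5

Sorted (descending): 13.49, 13.36, 13.36, 13.31, 13.31
The 2 values of 13.36 occupy positions 2–3 → average rank (2+3)/2 = 2.5.
The 2 values of 13.31 occupy positions 4–5 → average rank (4+5)/2 = 4.5.
Fay has value 13.31 s → rank 4.5.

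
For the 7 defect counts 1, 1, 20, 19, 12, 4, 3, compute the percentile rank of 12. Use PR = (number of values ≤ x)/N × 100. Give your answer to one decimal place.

N = 7.
Strictly below 12: 4. Equal to 12: 1.
PR = 5/7 × 100 = 71.4

71.4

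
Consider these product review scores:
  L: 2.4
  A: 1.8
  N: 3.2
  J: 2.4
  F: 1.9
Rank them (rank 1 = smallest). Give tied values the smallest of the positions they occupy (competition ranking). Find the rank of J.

Sorted (ascending): 1.8, 1.9, 2.4, 2.4, 3.2
The 2 values of 2.4 occupy positions 3–4 → each gets rank 3.
J has value 2.4 → rank 3.

3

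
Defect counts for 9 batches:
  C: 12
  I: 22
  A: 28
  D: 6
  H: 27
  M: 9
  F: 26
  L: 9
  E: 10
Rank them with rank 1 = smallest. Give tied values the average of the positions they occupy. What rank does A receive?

Sorted (ascending): 6, 9, 9, 10, 12, 22, 26, 27, 28
The 2 values of 9 occupy positions 2–3 → average rank (2+3)/2 = 2.5.
A has value 28 → rank 9.

9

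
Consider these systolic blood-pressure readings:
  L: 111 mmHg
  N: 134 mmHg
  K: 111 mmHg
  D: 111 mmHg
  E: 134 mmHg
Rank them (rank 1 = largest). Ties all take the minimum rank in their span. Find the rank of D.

Sorted (descending): 134, 134, 111, 111, 111
The 2 values of 134 occupy positions 1–2 → each gets rank 1.
The 3 values of 111 occupy positions 3–5 → each gets rank 3.
D has value 111 mmHg → rank 3.

3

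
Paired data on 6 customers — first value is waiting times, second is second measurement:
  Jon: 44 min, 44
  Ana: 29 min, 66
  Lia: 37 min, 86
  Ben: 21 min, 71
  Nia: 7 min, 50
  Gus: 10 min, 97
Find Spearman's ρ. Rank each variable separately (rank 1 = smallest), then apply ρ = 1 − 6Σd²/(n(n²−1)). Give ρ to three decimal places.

-0.257

Ranks of variable 1: 6, 4, 5, 3, 1, 2
Ranks of variable 2: 1, 3, 5, 4, 2, 6
d = r₁ − r₂: 5, 1, 0, -1, -1, -4
d²: 25, 1, 0, 1, 1, 16; Σd² = 44
ρ = 1 − 6·44/(6·35) = 1 − 264/210 = -0.257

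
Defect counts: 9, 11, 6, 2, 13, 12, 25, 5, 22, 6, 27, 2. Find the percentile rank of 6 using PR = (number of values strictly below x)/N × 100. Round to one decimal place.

25.0

N = 12.
Strictly below 6: 3. Equal to 6: 2.
PR = 3/12 × 100 = 25.0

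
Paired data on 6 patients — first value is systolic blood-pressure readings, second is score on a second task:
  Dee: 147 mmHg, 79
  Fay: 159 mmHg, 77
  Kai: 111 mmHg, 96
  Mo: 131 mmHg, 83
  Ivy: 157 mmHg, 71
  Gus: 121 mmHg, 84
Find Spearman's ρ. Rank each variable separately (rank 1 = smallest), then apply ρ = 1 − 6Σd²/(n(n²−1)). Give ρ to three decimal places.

-0.943

Ranks of variable 1: 4, 6, 1, 3, 5, 2
Ranks of variable 2: 3, 2, 6, 4, 1, 5
d = r₁ − r₂: 1, 4, -5, -1, 4, -3
d²: 1, 16, 25, 1, 16, 9; Σd² = 68
ρ = 1 − 6·68/(6·35) = 1 − 408/210 = -0.943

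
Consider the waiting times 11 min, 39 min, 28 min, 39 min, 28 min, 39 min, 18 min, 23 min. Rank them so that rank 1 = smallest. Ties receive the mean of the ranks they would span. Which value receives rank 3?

Sorted (ascending): 11, 18, 23, 28, 28, 39, 39, 39
The 2 values of 28 occupy positions 4–5 → average rank (4+5)/2 = 4.5.
The 3 values of 39 occupy positions 6–8 → average rank 7.
Rank 3 → value 23.

23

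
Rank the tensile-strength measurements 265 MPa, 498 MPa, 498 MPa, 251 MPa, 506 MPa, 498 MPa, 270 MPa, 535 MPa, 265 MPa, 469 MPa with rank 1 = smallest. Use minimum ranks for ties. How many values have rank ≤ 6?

8

Sorted (ascending): 251, 265, 265, 270, 469, 498, 498, 498, 506, 535
The 2 values of 265 occupy positions 2–3 → each gets rank 2.
The 3 values of 498 occupy positions 6–8 → each gets rank 6.
Ranks ≤ 6: {1, 2, 2, 4, 5, 6, 6, 6} → 8 values.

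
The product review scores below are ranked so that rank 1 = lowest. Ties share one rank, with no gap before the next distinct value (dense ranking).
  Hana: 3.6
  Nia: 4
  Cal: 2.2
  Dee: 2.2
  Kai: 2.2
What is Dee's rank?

1

Sorted (ascending): 2.2, 2.2, 2.2, 3.6, 4
The 3 values of 2.2 share dense rank 1.
Remaining distinct values take the next consecutive integers.
Dee has value 2.2 → rank 1.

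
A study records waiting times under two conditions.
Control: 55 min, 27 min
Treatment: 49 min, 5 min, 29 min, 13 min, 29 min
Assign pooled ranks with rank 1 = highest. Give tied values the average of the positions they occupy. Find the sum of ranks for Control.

Sorted (descending): 55, 49, 29, 29, 27, 13, 5
The 2 values of 29 occupy positions 3–4 → average rank (3+4)/2 = 3.5.
Control values → pooled ranks: 55→1, 27→5
Rank sum = 1 + 5 = 6

6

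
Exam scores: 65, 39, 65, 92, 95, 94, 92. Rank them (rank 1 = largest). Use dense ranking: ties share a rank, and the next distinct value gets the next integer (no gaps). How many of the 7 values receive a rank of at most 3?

Sorted (descending): 95, 94, 92, 92, 65, 65, 39
The 2 values of 92 share dense rank 3.
The 2 values of 65 share dense rank 4.
Remaining distinct values take the next consecutive integers.
Ranks ≤ 3: {1, 2, 3, 3} → 4 values.

4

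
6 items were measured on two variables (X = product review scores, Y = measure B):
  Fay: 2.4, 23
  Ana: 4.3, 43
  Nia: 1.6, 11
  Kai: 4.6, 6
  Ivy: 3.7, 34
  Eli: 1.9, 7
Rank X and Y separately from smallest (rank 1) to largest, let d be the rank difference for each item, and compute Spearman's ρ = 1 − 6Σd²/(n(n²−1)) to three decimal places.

0.086

Ranks of variable 1: 3, 5, 1, 6, 4, 2
Ranks of variable 2: 4, 6, 3, 1, 5, 2
d = r₁ − r₂: -1, -1, -2, 5, -1, 0
d²: 1, 1, 4, 25, 1, 0; Σd² = 32
ρ = 1 − 6·32/(6·35) = 1 − 192/210 = 0.086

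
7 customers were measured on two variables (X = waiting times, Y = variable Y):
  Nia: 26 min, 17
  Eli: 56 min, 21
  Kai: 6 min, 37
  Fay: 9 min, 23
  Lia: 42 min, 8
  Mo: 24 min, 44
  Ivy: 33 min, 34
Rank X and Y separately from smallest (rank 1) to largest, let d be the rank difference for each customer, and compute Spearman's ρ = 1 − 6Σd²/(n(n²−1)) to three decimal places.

-0.607

Ranks of variable 1: 4, 7, 1, 2, 6, 3, 5
Ranks of variable 2: 2, 3, 6, 4, 1, 7, 5
d = r₁ − r₂: 2, 4, -5, -2, 5, -4, 0
d²: 4, 16, 25, 4, 25, 16, 0; Σd² = 90
ρ = 1 − 6·90/(7·48) = 1 − 540/336 = -0.607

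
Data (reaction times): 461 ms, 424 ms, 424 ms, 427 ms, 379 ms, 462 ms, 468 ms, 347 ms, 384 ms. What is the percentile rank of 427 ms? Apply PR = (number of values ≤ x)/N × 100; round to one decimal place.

66.7

N = 9.
Strictly below 427: 5. Equal to 427: 1.
PR = 6/9 × 100 = 66.7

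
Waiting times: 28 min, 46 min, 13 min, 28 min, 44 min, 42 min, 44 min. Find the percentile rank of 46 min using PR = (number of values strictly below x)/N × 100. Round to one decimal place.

N = 7.
Strictly below 46: 6. Equal to 46: 1.
PR = 6/7 × 100 = 85.7

85.7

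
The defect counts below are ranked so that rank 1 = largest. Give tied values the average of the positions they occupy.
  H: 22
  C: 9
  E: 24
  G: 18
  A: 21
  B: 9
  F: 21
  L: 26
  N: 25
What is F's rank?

Sorted (descending): 26, 25, 24, 22, 21, 21, 18, 9, 9
The 2 values of 21 occupy positions 5–6 → average rank (5+6)/2 = 5.5.
The 2 values of 9 occupy positions 8–9 → average rank (8+9)/2 = 8.5.
F has value 21 → rank 5.5.

5.5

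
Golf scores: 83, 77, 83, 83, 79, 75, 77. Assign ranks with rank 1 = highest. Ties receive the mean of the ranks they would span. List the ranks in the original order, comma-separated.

2, 5.5, 2, 2, 4, 7, 5.5

Sorted (descending): 83, 83, 83, 79, 77, 77, 75
The 3 values of 83 occupy positions 1–3 → average rank 2.
The 2 values of 77 occupy positions 5–6 → average rank (5+6)/2 = 5.5.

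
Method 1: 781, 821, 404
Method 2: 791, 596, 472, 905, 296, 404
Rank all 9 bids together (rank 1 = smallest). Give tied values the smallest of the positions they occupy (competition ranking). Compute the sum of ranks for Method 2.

28

Sorted (ascending): 296, 404, 404, 472, 596, 781, 791, 821, 905
The 2 values of 404 occupy positions 2–3 → each gets rank 2.
Method 2 values → pooled ranks: 791→7, 596→5, 472→4, 905→9, 296→1, 404→2
Rank sum = 7 + 5 + 4 + 9 + 1 + 2 = 28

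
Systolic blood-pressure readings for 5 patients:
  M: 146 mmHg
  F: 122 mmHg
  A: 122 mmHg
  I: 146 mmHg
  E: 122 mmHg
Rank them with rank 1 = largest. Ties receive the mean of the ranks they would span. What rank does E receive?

4

Sorted (descending): 146, 146, 122, 122, 122
The 2 values of 146 occupy positions 1–2 → average rank (1+2)/2 = 1.5.
The 3 values of 122 occupy positions 3–5 → average rank 4.
E has value 122 mmHg → rank 4.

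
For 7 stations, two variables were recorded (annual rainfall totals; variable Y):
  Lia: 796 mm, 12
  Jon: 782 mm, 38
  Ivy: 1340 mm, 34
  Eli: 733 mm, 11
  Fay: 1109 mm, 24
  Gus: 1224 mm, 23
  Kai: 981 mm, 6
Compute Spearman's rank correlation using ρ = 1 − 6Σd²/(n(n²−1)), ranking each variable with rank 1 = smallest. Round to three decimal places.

0.286

Ranks of variable 1: 3, 2, 7, 1, 5, 6, 4
Ranks of variable 2: 3, 7, 6, 2, 5, 4, 1
d = r₁ − r₂: 0, -5, 1, -1, 0, 2, 3
d²: 0, 25, 1, 1, 0, 4, 9; Σd² = 40
ρ = 1 − 6·40/(7·48) = 1 − 240/336 = 0.286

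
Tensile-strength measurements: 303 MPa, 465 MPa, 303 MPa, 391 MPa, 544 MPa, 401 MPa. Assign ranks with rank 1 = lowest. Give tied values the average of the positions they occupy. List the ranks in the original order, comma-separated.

Sorted (ascending): 303, 303, 391, 401, 465, 544
The 2 values of 303 occupy positions 1–2 → average rank (1+2)/2 = 1.5.

1.5, 5, 1.5, 3, 6, 4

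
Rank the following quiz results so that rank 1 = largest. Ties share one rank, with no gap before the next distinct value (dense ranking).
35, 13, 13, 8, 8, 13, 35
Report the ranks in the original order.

Sorted (descending): 35, 35, 13, 13, 13, 8, 8
The 2 values of 35 share dense rank 1.
The 3 values of 13 share dense rank 2.
The 2 values of 8 share dense rank 3.

1, 2, 2, 3, 3, 2, 1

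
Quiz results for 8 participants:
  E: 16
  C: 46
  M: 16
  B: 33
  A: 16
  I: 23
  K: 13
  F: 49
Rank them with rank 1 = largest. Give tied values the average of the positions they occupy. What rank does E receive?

6

Sorted (descending): 49, 46, 33, 23, 16, 16, 16, 13
The 3 values of 16 occupy positions 5–7 → average rank 6.
E has value 16 → rank 6.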